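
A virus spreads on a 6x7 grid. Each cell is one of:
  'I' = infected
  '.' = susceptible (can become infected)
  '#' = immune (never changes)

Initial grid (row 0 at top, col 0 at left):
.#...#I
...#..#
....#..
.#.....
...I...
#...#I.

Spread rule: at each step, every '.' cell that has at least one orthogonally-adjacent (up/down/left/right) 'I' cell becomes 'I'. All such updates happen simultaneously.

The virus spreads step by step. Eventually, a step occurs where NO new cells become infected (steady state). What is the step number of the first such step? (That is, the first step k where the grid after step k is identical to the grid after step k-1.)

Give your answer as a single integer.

Answer: 8

Derivation:
Step 0 (initial): 3 infected
Step 1: +6 new -> 9 infected
Step 2: +7 new -> 16 infected
Step 3: +5 new -> 21 infected
Step 4: +5 new -> 26 infected
Step 5: +4 new -> 30 infected
Step 6: +3 new -> 33 infected
Step 7: +1 new -> 34 infected
Step 8: +0 new -> 34 infected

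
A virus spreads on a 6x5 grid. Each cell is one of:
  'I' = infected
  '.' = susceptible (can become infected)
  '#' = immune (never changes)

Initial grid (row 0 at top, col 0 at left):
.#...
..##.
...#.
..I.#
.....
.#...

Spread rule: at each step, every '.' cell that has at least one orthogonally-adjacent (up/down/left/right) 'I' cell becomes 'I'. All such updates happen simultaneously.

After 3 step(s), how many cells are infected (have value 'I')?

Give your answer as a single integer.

Step 0 (initial): 1 infected
Step 1: +4 new -> 5 infected
Step 2: +5 new -> 10 infected
Step 3: +5 new -> 15 infected

Answer: 15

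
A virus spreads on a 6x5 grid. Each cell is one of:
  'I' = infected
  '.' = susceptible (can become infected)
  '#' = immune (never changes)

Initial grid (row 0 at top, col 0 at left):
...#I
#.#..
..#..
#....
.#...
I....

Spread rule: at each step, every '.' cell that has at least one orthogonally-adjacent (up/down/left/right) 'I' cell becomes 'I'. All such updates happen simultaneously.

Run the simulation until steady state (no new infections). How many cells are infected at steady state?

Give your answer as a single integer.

Answer: 24

Derivation:
Step 0 (initial): 2 infected
Step 1: +3 new -> 5 infected
Step 2: +3 new -> 8 infected
Step 3: +4 new -> 12 infected
Step 4: +5 new -> 17 infected
Step 5: +1 new -> 18 infected
Step 6: +1 new -> 19 infected
Step 7: +2 new -> 21 infected
Step 8: +1 new -> 22 infected
Step 9: +2 new -> 24 infected
Step 10: +0 new -> 24 infected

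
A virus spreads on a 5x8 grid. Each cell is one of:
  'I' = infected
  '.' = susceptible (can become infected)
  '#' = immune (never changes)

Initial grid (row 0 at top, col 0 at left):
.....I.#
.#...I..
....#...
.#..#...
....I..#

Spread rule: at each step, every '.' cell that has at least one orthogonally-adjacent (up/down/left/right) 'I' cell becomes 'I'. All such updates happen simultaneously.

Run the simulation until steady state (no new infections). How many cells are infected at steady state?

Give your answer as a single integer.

Step 0 (initial): 3 infected
Step 1: +7 new -> 10 infected
Step 2: +8 new -> 18 infected
Step 3: +7 new -> 25 infected
Step 4: +4 new -> 29 infected
Step 5: +3 new -> 32 infected
Step 6: +2 new -> 34 infected
Step 7: +0 new -> 34 infected

Answer: 34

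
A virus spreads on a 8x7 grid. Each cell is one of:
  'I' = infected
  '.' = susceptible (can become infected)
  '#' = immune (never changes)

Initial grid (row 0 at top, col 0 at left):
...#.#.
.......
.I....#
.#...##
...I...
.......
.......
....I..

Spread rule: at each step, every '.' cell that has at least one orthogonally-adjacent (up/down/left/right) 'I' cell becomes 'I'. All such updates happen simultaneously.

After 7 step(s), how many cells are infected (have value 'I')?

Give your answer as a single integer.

Answer: 50

Derivation:
Step 0 (initial): 3 infected
Step 1: +10 new -> 13 infected
Step 2: +15 new -> 28 infected
Step 3: +11 new -> 39 infected
Step 4: +6 new -> 45 infected
Step 5: +3 new -> 48 infected
Step 6: +1 new -> 49 infected
Step 7: +1 new -> 50 infected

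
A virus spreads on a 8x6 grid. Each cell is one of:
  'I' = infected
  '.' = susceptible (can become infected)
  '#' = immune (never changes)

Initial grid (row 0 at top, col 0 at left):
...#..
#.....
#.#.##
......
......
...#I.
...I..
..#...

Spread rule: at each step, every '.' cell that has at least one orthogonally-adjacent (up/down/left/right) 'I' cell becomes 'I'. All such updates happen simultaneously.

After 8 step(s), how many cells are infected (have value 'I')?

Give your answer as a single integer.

Step 0 (initial): 2 infected
Step 1: +5 new -> 7 infected
Step 2: +7 new -> 14 infected
Step 3: +7 new -> 21 infected
Step 4: +5 new -> 26 infected
Step 5: +3 new -> 29 infected
Step 6: +4 new -> 33 infected
Step 7: +4 new -> 37 infected
Step 8: +2 new -> 39 infected

Answer: 39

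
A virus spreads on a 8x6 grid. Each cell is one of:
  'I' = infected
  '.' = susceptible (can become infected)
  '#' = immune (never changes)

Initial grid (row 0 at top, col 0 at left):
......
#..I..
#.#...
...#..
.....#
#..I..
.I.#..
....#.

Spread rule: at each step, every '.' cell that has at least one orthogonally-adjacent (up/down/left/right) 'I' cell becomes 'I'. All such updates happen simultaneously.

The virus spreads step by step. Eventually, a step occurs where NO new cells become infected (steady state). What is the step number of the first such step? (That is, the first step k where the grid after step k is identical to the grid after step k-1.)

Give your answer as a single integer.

Answer: 5

Derivation:
Step 0 (initial): 3 infected
Step 1: +11 new -> 14 infected
Step 2: +12 new -> 26 infected
Step 3: +10 new -> 36 infected
Step 4: +4 new -> 40 infected
Step 5: +0 new -> 40 infected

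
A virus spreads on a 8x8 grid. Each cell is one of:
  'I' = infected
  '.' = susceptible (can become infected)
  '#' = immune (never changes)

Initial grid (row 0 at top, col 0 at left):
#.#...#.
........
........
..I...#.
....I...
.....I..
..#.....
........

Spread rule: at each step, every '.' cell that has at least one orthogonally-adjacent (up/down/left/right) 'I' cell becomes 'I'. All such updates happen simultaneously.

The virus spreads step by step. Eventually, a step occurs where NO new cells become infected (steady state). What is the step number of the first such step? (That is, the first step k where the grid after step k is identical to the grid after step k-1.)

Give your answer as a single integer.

Step 0 (initial): 3 infected
Step 1: +10 new -> 13 infected
Step 2: +14 new -> 27 infected
Step 3: +12 new -> 39 infected
Step 4: +11 new -> 50 infected
Step 5: +6 new -> 56 infected
Step 6: +2 new -> 58 infected
Step 7: +1 new -> 59 infected
Step 8: +0 new -> 59 infected

Answer: 8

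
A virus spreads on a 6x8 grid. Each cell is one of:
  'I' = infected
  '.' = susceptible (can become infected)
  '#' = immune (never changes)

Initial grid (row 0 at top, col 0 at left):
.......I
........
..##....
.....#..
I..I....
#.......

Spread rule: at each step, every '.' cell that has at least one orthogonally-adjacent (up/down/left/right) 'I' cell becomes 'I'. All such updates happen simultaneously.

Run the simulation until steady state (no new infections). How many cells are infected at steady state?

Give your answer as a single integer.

Answer: 44

Derivation:
Step 0 (initial): 3 infected
Step 1: +8 new -> 11 infected
Step 2: +11 new -> 22 infected
Step 3: +9 new -> 31 infected
Step 4: +8 new -> 39 infected
Step 5: +5 new -> 44 infected
Step 6: +0 new -> 44 infected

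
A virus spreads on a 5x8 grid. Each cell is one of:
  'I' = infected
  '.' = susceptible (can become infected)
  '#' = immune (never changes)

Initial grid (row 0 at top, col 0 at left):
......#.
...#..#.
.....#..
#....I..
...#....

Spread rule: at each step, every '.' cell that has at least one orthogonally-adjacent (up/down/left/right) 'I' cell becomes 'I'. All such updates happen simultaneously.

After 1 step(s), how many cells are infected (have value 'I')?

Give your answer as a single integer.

Answer: 4

Derivation:
Step 0 (initial): 1 infected
Step 1: +3 new -> 4 infected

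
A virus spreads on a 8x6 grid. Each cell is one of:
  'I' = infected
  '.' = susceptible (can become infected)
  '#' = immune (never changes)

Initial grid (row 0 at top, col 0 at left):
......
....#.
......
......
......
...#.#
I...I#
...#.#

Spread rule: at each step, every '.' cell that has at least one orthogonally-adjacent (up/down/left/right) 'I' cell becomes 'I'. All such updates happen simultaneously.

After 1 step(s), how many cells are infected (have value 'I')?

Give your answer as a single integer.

Step 0 (initial): 2 infected
Step 1: +6 new -> 8 infected

Answer: 8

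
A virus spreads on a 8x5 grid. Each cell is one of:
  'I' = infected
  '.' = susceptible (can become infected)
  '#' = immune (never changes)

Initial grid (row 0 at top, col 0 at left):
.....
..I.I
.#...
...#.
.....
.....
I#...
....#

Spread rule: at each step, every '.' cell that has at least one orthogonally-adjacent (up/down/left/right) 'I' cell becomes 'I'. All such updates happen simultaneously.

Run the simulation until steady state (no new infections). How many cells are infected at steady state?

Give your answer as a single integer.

Step 0 (initial): 3 infected
Step 1: +8 new -> 11 infected
Step 2: +9 new -> 20 infected
Step 3: +9 new -> 29 infected
Step 4: +5 new -> 34 infected
Step 5: +2 new -> 36 infected
Step 6: +0 new -> 36 infected

Answer: 36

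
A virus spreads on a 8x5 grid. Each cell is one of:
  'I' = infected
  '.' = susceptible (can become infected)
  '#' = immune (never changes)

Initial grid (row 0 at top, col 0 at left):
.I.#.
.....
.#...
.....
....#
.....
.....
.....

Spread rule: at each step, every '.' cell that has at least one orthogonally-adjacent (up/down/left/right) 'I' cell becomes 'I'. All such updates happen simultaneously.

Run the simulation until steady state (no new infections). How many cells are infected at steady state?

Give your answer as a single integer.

Step 0 (initial): 1 infected
Step 1: +3 new -> 4 infected
Step 2: +2 new -> 6 infected
Step 3: +3 new -> 9 infected
Step 4: +4 new -> 13 infected
Step 5: +6 new -> 19 infected
Step 6: +5 new -> 24 infected
Step 7: +4 new -> 28 infected
Step 8: +5 new -> 33 infected
Step 9: +3 new -> 36 infected
Step 10: +1 new -> 37 infected
Step 11: +0 new -> 37 infected

Answer: 37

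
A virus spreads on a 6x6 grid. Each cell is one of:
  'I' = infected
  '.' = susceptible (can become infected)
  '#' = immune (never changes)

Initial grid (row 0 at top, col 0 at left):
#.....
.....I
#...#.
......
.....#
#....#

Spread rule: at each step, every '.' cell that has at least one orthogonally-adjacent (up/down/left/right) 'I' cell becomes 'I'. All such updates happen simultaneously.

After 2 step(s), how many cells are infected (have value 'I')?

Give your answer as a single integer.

Step 0 (initial): 1 infected
Step 1: +3 new -> 4 infected
Step 2: +3 new -> 7 infected

Answer: 7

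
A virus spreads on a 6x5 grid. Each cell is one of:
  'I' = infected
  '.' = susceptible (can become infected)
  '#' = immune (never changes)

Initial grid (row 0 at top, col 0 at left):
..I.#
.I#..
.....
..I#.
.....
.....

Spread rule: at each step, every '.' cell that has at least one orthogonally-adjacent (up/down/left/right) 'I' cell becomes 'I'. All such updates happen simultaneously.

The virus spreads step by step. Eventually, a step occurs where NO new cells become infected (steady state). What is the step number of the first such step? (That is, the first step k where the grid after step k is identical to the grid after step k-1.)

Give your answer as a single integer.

Step 0 (initial): 3 infected
Step 1: +7 new -> 10 infected
Step 2: +8 new -> 18 infected
Step 3: +6 new -> 24 infected
Step 4: +3 new -> 27 infected
Step 5: +0 new -> 27 infected

Answer: 5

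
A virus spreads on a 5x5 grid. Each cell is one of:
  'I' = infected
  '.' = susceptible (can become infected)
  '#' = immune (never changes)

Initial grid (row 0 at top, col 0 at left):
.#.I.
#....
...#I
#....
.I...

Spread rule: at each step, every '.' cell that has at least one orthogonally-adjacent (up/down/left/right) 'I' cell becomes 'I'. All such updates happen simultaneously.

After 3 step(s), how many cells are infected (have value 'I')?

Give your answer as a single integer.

Step 0 (initial): 3 infected
Step 1: +8 new -> 11 infected
Step 2: +6 new -> 17 infected
Step 3: +3 new -> 20 infected

Answer: 20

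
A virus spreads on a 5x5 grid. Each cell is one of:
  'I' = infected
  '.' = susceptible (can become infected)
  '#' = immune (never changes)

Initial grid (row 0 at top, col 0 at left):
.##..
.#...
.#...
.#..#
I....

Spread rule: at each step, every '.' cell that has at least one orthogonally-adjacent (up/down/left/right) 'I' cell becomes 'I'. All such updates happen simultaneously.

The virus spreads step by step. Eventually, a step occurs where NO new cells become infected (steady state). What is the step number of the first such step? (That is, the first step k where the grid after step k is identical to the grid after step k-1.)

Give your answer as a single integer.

Step 0 (initial): 1 infected
Step 1: +2 new -> 3 infected
Step 2: +2 new -> 5 infected
Step 3: +3 new -> 8 infected
Step 4: +4 new -> 12 infected
Step 5: +2 new -> 14 infected
Step 6: +2 new -> 16 infected
Step 7: +2 new -> 18 infected
Step 8: +1 new -> 19 infected
Step 9: +0 new -> 19 infected

Answer: 9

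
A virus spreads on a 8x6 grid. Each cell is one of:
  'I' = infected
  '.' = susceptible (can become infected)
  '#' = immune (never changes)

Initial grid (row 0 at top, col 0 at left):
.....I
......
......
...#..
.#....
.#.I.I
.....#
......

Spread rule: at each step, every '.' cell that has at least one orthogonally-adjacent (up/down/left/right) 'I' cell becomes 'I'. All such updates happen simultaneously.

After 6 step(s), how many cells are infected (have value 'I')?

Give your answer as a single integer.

Step 0 (initial): 3 infected
Step 1: +7 new -> 10 infected
Step 2: +9 new -> 19 infected
Step 3: +8 new -> 27 infected
Step 4: +8 new -> 35 infected
Step 5: +6 new -> 41 infected
Step 6: +3 new -> 44 infected

Answer: 44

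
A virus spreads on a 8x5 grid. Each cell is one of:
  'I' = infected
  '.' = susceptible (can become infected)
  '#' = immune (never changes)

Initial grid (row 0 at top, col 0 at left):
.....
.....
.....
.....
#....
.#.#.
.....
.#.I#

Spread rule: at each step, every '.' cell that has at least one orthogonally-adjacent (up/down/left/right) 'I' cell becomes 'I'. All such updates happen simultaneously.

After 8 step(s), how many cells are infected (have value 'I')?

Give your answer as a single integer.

Answer: 31

Derivation:
Step 0 (initial): 1 infected
Step 1: +2 new -> 3 infected
Step 2: +2 new -> 5 infected
Step 3: +3 new -> 8 infected
Step 4: +3 new -> 11 infected
Step 5: +6 new -> 17 infected
Step 6: +4 new -> 21 infected
Step 7: +5 new -> 26 infected
Step 8: +5 new -> 31 infected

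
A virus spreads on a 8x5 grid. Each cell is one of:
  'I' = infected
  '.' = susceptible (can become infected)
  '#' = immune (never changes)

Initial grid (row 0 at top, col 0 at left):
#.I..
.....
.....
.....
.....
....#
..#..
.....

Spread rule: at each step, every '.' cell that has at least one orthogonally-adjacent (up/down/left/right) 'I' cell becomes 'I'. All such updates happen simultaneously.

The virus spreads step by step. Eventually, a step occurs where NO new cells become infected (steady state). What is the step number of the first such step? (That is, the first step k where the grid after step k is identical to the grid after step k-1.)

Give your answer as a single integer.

Answer: 10

Derivation:
Step 0 (initial): 1 infected
Step 1: +3 new -> 4 infected
Step 2: +4 new -> 8 infected
Step 3: +5 new -> 13 infected
Step 4: +5 new -> 18 infected
Step 5: +5 new -> 23 infected
Step 6: +4 new -> 27 infected
Step 7: +3 new -> 30 infected
Step 8: +4 new -> 34 infected
Step 9: +3 new -> 37 infected
Step 10: +0 new -> 37 infected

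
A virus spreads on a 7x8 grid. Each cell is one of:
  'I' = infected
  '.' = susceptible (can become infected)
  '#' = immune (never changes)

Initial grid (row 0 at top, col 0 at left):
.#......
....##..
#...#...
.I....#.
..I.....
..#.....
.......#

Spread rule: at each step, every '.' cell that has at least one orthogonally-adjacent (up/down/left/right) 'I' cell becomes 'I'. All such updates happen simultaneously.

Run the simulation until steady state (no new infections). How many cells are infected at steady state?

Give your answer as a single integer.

Answer: 48

Derivation:
Step 0 (initial): 2 infected
Step 1: +5 new -> 7 infected
Step 2: +7 new -> 14 infected
Step 3: +9 new -> 23 infected
Step 4: +9 new -> 32 infected
Step 5: +5 new -> 37 infected
Step 6: +5 new -> 42 infected
Step 7: +3 new -> 45 infected
Step 8: +2 new -> 47 infected
Step 9: +1 new -> 48 infected
Step 10: +0 new -> 48 infected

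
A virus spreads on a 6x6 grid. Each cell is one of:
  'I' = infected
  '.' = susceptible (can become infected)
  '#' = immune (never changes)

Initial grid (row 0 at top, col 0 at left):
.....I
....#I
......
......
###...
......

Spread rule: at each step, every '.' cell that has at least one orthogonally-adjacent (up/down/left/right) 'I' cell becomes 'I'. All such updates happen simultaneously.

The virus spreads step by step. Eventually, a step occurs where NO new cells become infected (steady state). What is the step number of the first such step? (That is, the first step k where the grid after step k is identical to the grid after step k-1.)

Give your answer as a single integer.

Answer: 10

Derivation:
Step 0 (initial): 2 infected
Step 1: +2 new -> 4 infected
Step 2: +3 new -> 7 infected
Step 3: +5 new -> 12 infected
Step 4: +6 new -> 18 infected
Step 5: +6 new -> 24 infected
Step 6: +4 new -> 28 infected
Step 7: +2 new -> 30 infected
Step 8: +1 new -> 31 infected
Step 9: +1 new -> 32 infected
Step 10: +0 new -> 32 infected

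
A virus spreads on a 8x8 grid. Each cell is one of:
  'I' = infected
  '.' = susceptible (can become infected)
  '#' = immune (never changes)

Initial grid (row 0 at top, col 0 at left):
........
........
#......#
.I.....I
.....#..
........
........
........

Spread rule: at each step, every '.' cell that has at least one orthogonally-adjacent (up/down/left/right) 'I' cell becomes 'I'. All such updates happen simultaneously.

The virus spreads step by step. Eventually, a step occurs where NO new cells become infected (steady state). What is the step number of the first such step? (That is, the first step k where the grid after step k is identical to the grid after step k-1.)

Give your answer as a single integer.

Answer: 8

Derivation:
Step 0 (initial): 2 infected
Step 1: +6 new -> 8 infected
Step 2: +10 new -> 18 infected
Step 3: +13 new -> 31 infected
Step 4: +15 new -> 46 infected
Step 5: +10 new -> 56 infected
Step 6: +4 new -> 60 infected
Step 7: +1 new -> 61 infected
Step 8: +0 new -> 61 infected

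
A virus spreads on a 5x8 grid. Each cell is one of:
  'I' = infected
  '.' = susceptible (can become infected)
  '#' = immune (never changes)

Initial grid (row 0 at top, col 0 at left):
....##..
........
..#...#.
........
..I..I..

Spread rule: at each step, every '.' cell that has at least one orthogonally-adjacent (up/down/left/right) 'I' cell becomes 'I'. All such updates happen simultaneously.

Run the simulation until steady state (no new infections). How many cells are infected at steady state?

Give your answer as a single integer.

Answer: 36

Derivation:
Step 0 (initial): 2 infected
Step 1: +6 new -> 8 infected
Step 2: +7 new -> 15 infected
Step 3: +6 new -> 21 infected
Step 4: +6 new -> 27 infected
Step 5: +6 new -> 33 infected
Step 6: +3 new -> 36 infected
Step 7: +0 new -> 36 infected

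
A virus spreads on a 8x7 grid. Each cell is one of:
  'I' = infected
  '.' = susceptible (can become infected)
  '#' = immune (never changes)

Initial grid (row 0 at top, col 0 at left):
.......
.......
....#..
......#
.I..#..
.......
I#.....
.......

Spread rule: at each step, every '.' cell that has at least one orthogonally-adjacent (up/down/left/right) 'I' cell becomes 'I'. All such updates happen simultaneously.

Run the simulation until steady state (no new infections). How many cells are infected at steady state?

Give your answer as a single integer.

Answer: 52

Derivation:
Step 0 (initial): 2 infected
Step 1: +6 new -> 8 infected
Step 2: +6 new -> 14 infected
Step 3: +7 new -> 21 infected
Step 4: +8 new -> 29 infected
Step 5: +7 new -> 36 infected
Step 6: +7 new -> 43 infected
Step 7: +6 new -> 49 infected
Step 8: +2 new -> 51 infected
Step 9: +1 new -> 52 infected
Step 10: +0 new -> 52 infected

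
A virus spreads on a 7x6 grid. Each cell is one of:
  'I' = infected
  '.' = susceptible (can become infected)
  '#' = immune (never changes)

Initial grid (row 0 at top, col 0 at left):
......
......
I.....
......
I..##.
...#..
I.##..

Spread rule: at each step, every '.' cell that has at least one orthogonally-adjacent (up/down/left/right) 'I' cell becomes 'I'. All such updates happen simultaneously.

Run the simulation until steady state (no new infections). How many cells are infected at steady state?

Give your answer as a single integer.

Step 0 (initial): 3 infected
Step 1: +6 new -> 9 infected
Step 2: +6 new -> 15 infected
Step 3: +5 new -> 20 infected
Step 4: +4 new -> 24 infected
Step 5: +4 new -> 28 infected
Step 6: +3 new -> 31 infected
Step 7: +2 new -> 33 infected
Step 8: +1 new -> 34 infected
Step 9: +2 new -> 36 infected
Step 10: +1 new -> 37 infected
Step 11: +0 new -> 37 infected

Answer: 37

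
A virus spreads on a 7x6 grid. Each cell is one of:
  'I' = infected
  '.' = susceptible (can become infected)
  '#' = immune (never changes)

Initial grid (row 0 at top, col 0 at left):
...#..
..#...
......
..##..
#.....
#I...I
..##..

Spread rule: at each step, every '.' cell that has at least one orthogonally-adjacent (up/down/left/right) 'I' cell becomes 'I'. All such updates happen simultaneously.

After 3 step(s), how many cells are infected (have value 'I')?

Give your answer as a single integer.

Step 0 (initial): 2 infected
Step 1: +6 new -> 8 infected
Step 2: +7 new -> 15 infected
Step 3: +5 new -> 20 infected

Answer: 20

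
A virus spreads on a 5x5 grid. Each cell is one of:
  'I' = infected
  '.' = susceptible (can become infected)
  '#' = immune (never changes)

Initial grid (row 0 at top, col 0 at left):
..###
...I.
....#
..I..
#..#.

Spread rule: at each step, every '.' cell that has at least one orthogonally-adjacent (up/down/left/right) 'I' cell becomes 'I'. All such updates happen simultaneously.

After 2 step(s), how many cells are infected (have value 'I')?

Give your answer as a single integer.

Answer: 14

Derivation:
Step 0 (initial): 2 infected
Step 1: +7 new -> 9 infected
Step 2: +5 new -> 14 infected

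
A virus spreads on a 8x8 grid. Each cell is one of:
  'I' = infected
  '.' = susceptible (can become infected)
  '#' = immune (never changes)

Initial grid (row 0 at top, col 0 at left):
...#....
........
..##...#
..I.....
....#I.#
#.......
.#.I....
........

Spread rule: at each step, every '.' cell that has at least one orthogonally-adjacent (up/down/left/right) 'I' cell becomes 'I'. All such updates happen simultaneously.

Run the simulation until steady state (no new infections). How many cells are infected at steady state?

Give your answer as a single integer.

Step 0 (initial): 3 infected
Step 1: +10 new -> 13 infected
Step 2: +13 new -> 26 infected
Step 3: +12 new -> 38 infected
Step 4: +9 new -> 47 infected
Step 5: +8 new -> 55 infected
Step 6: +1 new -> 56 infected
Step 7: +0 new -> 56 infected

Answer: 56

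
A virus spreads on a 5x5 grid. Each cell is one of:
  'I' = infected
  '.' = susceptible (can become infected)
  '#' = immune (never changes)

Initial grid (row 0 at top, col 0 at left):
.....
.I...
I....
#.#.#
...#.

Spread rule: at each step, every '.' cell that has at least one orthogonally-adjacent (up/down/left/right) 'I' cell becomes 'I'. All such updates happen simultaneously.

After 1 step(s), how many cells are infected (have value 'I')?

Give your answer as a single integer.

Step 0 (initial): 2 infected
Step 1: +4 new -> 6 infected

Answer: 6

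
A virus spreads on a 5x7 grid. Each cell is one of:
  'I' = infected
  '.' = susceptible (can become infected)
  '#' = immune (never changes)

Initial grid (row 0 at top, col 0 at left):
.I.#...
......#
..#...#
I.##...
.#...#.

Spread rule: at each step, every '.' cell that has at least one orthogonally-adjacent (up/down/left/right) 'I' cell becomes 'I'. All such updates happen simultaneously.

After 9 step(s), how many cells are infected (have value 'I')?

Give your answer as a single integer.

Step 0 (initial): 2 infected
Step 1: +6 new -> 8 infected
Step 2: +3 new -> 11 infected
Step 3: +1 new -> 12 infected
Step 4: +2 new -> 14 infected
Step 5: +3 new -> 17 infected
Step 6: +3 new -> 20 infected
Step 7: +3 new -> 23 infected
Step 8: +2 new -> 25 infected
Step 9: +2 new -> 27 infected

Answer: 27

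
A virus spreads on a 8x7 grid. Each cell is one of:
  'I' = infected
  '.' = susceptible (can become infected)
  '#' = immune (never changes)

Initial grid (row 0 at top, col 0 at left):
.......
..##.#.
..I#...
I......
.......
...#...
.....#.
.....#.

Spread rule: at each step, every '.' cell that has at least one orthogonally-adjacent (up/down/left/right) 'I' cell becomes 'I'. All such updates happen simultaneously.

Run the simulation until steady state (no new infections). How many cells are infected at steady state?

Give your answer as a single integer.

Step 0 (initial): 2 infected
Step 1: +5 new -> 7 infected
Step 2: +6 new -> 13 infected
Step 3: +7 new -> 20 infected
Step 4: +7 new -> 27 infected
Step 5: +9 new -> 36 infected
Step 6: +6 new -> 42 infected
Step 7: +4 new -> 46 infected
Step 8: +2 new -> 48 infected
Step 9: +1 new -> 49 infected
Step 10: +0 new -> 49 infected

Answer: 49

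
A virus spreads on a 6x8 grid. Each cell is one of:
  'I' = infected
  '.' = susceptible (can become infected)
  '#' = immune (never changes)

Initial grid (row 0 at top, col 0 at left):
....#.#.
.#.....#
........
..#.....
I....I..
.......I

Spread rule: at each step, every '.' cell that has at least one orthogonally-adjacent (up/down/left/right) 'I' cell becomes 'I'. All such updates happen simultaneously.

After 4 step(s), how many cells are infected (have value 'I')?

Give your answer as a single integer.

Step 0 (initial): 3 infected
Step 1: +9 new -> 12 infected
Step 2: +10 new -> 22 infected
Step 3: +9 new -> 31 infected
Step 4: +6 new -> 37 infected

Answer: 37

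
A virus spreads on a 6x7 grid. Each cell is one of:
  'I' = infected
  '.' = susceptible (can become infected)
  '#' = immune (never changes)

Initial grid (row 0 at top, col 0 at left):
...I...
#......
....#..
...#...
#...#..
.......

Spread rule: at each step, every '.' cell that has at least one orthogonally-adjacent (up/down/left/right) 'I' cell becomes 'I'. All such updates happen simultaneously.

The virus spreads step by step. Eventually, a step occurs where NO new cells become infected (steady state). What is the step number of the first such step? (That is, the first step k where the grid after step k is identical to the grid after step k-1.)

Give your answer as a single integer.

Step 0 (initial): 1 infected
Step 1: +3 new -> 4 infected
Step 2: +5 new -> 9 infected
Step 3: +5 new -> 14 infected
Step 4: +4 new -> 18 infected
Step 5: +5 new -> 23 infected
Step 6: +7 new -> 30 infected
Step 7: +4 new -> 34 infected
Step 8: +3 new -> 37 infected
Step 9: +0 new -> 37 infected

Answer: 9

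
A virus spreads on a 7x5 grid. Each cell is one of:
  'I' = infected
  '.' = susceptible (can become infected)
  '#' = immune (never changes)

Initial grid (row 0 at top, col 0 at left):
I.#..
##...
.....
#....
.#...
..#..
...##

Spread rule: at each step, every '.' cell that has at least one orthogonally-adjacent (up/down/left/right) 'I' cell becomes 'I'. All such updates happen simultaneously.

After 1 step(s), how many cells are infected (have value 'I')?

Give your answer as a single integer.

Answer: 2

Derivation:
Step 0 (initial): 1 infected
Step 1: +1 new -> 2 infected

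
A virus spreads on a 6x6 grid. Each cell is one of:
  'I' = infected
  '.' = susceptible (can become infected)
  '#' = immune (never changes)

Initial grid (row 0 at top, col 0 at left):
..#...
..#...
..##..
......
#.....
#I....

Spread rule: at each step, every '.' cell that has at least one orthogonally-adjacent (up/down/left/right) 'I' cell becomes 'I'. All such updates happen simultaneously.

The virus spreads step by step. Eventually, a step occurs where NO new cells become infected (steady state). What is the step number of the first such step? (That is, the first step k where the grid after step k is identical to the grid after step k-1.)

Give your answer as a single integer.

Answer: 10

Derivation:
Step 0 (initial): 1 infected
Step 1: +2 new -> 3 infected
Step 2: +3 new -> 6 infected
Step 3: +5 new -> 11 infected
Step 4: +5 new -> 16 infected
Step 5: +4 new -> 20 infected
Step 6: +3 new -> 23 infected
Step 7: +2 new -> 25 infected
Step 8: +3 new -> 28 infected
Step 9: +2 new -> 30 infected
Step 10: +0 new -> 30 infected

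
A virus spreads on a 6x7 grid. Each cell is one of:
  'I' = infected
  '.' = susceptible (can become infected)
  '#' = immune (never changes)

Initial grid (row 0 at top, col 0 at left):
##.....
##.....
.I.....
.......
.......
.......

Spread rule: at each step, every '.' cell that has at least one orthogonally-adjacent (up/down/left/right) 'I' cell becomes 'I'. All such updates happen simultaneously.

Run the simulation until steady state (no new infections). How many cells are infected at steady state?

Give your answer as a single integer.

Answer: 38

Derivation:
Step 0 (initial): 1 infected
Step 1: +3 new -> 4 infected
Step 2: +5 new -> 9 infected
Step 3: +7 new -> 16 infected
Step 4: +7 new -> 23 infected
Step 5: +6 new -> 29 infected
Step 6: +5 new -> 34 infected
Step 7: +3 new -> 37 infected
Step 8: +1 new -> 38 infected
Step 9: +0 new -> 38 infected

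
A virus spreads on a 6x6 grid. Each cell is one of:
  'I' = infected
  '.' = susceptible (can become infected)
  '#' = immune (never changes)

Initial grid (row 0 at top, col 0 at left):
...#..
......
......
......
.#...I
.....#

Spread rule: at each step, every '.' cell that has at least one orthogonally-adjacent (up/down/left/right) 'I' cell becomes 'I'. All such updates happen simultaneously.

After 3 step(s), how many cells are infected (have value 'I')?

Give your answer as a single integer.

Answer: 12

Derivation:
Step 0 (initial): 1 infected
Step 1: +2 new -> 3 infected
Step 2: +4 new -> 7 infected
Step 3: +5 new -> 12 infected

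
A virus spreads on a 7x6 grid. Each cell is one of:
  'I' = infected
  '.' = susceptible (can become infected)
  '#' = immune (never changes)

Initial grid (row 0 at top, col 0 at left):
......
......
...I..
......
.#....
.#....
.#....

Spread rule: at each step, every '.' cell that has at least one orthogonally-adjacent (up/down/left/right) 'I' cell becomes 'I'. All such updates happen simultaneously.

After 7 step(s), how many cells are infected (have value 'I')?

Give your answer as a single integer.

Step 0 (initial): 1 infected
Step 1: +4 new -> 5 infected
Step 2: +8 new -> 13 infected
Step 3: +10 new -> 23 infected
Step 4: +8 new -> 31 infected
Step 5: +5 new -> 36 infected
Step 6: +2 new -> 38 infected
Step 7: +1 new -> 39 infected

Answer: 39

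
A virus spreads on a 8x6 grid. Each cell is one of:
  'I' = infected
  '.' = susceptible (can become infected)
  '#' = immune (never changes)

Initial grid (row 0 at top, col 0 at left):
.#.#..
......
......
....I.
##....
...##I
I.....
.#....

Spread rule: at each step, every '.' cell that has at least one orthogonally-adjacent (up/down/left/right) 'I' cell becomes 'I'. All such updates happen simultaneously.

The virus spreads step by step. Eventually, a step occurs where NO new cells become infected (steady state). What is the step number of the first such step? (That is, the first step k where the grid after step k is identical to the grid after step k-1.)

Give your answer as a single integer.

Step 0 (initial): 3 infected
Step 1: +9 new -> 12 infected
Step 2: +9 new -> 21 infected
Step 3: +10 new -> 31 infected
Step 4: +5 new -> 36 infected
Step 5: +3 new -> 39 infected
Step 6: +1 new -> 40 infected
Step 7: +1 new -> 41 infected
Step 8: +0 new -> 41 infected

Answer: 8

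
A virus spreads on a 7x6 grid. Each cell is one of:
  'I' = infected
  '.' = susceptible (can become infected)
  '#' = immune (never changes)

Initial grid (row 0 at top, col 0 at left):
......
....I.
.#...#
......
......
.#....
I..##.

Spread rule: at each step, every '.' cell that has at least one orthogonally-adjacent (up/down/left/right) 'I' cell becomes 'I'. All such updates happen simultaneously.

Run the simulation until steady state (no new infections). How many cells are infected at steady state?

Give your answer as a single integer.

Step 0 (initial): 2 infected
Step 1: +6 new -> 8 infected
Step 2: +7 new -> 15 infected
Step 3: +9 new -> 24 infected
Step 4: +10 new -> 34 infected
Step 5: +2 new -> 36 infected
Step 6: +1 new -> 37 infected
Step 7: +0 new -> 37 infected

Answer: 37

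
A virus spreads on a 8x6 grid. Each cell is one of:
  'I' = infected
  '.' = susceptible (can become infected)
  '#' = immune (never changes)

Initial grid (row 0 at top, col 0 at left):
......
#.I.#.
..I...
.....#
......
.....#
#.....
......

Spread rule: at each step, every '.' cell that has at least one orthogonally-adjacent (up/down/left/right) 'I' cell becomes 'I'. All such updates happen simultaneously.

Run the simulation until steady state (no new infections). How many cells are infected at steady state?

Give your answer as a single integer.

Step 0 (initial): 2 infected
Step 1: +6 new -> 8 infected
Step 2: +7 new -> 15 infected
Step 3: +8 new -> 23 infected
Step 4: +7 new -> 30 infected
Step 5: +6 new -> 36 infected
Step 6: +3 new -> 39 infected
Step 7: +3 new -> 42 infected
Step 8: +1 new -> 43 infected
Step 9: +0 new -> 43 infected

Answer: 43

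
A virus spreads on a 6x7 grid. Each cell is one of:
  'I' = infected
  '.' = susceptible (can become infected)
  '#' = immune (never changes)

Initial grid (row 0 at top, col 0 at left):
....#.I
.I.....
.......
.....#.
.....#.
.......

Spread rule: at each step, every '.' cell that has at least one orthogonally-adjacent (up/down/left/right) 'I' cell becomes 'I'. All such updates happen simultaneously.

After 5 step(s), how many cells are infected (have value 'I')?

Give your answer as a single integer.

Step 0 (initial): 2 infected
Step 1: +6 new -> 8 infected
Step 2: +8 new -> 16 infected
Step 3: +8 new -> 24 infected
Step 4: +6 new -> 30 infected
Step 5: +5 new -> 35 infected

Answer: 35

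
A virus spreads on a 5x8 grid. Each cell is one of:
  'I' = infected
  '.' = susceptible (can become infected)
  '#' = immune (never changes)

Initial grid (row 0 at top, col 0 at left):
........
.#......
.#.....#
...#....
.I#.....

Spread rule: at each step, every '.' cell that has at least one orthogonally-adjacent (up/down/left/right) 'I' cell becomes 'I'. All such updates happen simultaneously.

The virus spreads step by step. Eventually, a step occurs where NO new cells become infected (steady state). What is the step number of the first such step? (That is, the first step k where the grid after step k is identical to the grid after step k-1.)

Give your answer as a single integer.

Step 0 (initial): 1 infected
Step 1: +2 new -> 3 infected
Step 2: +2 new -> 5 infected
Step 3: +2 new -> 7 infected
Step 4: +3 new -> 10 infected
Step 5: +4 new -> 14 infected
Step 6: +5 new -> 19 infected
Step 7: +5 new -> 24 infected
Step 8: +5 new -> 29 infected
Step 9: +4 new -> 33 infected
Step 10: +2 new -> 35 infected
Step 11: +0 new -> 35 infected

Answer: 11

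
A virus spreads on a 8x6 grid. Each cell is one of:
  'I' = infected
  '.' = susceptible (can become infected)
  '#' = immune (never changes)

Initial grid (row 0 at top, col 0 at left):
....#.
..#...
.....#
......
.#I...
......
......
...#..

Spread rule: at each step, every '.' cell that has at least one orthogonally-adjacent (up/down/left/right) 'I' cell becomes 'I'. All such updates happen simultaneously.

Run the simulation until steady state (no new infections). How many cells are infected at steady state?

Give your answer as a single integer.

Step 0 (initial): 1 infected
Step 1: +3 new -> 4 infected
Step 2: +7 new -> 11 infected
Step 3: +10 new -> 21 infected
Step 4: +10 new -> 31 infected
Step 5: +7 new -> 38 infected
Step 6: +4 new -> 42 infected
Step 7: +1 new -> 43 infected
Step 8: +0 new -> 43 infected

Answer: 43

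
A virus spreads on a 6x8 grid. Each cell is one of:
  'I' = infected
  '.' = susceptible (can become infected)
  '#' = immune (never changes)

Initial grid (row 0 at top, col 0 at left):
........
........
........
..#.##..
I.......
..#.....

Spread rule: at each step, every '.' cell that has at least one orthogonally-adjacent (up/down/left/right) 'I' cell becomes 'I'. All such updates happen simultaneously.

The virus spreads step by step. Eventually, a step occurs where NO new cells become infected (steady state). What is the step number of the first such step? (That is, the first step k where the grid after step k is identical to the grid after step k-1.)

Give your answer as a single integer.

Answer: 12

Derivation:
Step 0 (initial): 1 infected
Step 1: +3 new -> 4 infected
Step 2: +4 new -> 8 infected
Step 3: +3 new -> 11 infected
Step 4: +6 new -> 17 infected
Step 5: +5 new -> 22 infected
Step 6: +5 new -> 27 infected
Step 7: +6 new -> 33 infected
Step 8: +5 new -> 38 infected
Step 9: +3 new -> 41 infected
Step 10: +2 new -> 43 infected
Step 11: +1 new -> 44 infected
Step 12: +0 new -> 44 infected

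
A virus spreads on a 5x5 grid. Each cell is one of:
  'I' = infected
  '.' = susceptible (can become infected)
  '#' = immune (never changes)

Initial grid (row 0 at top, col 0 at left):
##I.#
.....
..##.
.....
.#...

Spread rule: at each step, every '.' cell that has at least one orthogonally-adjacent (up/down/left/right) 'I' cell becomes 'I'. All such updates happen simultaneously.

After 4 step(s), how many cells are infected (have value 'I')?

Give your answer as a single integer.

Step 0 (initial): 1 infected
Step 1: +2 new -> 3 infected
Step 2: +2 new -> 5 infected
Step 3: +3 new -> 8 infected
Step 4: +3 new -> 11 infected

Answer: 11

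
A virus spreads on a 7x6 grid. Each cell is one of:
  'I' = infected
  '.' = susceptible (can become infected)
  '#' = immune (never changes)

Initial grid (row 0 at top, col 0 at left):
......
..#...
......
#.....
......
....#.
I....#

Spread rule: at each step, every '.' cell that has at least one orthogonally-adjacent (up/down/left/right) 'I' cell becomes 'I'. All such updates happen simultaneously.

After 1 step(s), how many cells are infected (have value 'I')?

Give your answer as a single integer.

Step 0 (initial): 1 infected
Step 1: +2 new -> 3 infected

Answer: 3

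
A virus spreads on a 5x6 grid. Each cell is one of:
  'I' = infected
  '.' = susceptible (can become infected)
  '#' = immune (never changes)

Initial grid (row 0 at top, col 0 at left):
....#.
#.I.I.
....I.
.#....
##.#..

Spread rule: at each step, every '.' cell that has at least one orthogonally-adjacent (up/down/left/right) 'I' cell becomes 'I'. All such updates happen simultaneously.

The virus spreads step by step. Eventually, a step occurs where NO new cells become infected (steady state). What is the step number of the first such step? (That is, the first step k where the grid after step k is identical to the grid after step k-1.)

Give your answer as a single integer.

Step 0 (initial): 3 infected
Step 1: +8 new -> 11 infected
Step 2: +8 new -> 19 infected
Step 3: +4 new -> 23 infected
Step 4: +1 new -> 24 infected
Step 5: +0 new -> 24 infected

Answer: 5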